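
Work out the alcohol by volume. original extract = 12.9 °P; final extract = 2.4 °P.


SG = 259/(259 − P);  ABV = (OG − FG)·131.25
OG = 259/(259 − 12.9) = 1.0524
FG = 259/(259 − 2.4) = 1.0094
ABV = (1.0524 − 1.0094)·131.25

5.6522 % ABV


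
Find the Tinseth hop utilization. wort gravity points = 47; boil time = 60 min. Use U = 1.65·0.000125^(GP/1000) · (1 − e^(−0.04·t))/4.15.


bigness = 1.65·0.000125^(47/1000) = 1.0815
boil_factor = (1 − e^(−0.04·60))/4.15 = 0.2191
U = 1.0815 · 0.2191

0.2370


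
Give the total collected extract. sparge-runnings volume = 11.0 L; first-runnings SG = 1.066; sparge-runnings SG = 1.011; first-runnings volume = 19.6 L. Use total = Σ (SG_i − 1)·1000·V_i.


first = (1.066 − 1)·1000·19.6 = 1293.6000
sparge = (1.011 − 1)·1000·11.0 = 121.0000
total = 1293.6000 + 121.0000

1414.6000 gravity·L


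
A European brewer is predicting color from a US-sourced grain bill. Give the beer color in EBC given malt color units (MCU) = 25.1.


SRM = 1.4922·MCU^0.6859;  EBC = SRM·1.97
SRM = 1.4922·25.1^0.6859 = 13.6102
EBC = 13.6102·1.97

26.8120 EBC


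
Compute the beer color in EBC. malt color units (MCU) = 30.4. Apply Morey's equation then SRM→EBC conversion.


SRM = 1.4922·MCU^0.6859;  EBC = SRM·1.97
SRM = 1.4922·30.4^0.6859 = 15.5214
EBC = 15.5214·1.97

30.5771 EBC


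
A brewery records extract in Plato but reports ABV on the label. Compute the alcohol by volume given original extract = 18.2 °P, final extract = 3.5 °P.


SG = 259/(259 − P);  ABV = (OG − FG)·131.25
OG = 259/(259 − 18.2) = 1.0756
FG = 259/(259 − 3.5) = 1.0137
ABV = (1.0756 − 1.0137)·131.25

8.1221 % ABV


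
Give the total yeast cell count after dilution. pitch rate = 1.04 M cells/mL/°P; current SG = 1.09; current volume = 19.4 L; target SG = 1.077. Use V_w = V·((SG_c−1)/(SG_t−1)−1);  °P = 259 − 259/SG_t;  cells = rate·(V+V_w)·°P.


V_w = 19.4·((1.09−1)/(1.077−1)−1) = 3.2753
V_final = 19.4 + 3.2753 = 22.6753
°P = 259 − 259/1.077 = 18.5172
cells = 1.04·22.6753·18.5172

436.6783 billion cells


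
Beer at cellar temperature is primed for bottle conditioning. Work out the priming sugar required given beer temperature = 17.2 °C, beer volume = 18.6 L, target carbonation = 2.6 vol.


residual = 14.695·(0.01821 + 0.09011·e^(−0.04·T));  sugar = (target − residual)·4.0·V
residual = 14.695·(0.01821 + 0.09011·e^(−0.04·17.2)) = 0.9331
sugar = (2.6 − 0.9331)·4.0·18.6

124.0177 g


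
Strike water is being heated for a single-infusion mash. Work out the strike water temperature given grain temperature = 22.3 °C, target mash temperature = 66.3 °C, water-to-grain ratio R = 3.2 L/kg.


T_strike = (0.41/R)·(T_mash − T_grain) + T_mash
T_strike = (0.41/3.2)·(66.3 − 22.3) + 66.3

71.9375 °C


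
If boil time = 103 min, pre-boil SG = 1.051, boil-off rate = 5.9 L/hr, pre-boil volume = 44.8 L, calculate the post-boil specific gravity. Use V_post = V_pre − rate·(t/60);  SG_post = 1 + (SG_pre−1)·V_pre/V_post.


V_post = 44.8 − 5.9·(103/60) = 34.6717
SG_post = 1 + (1.051 − 1)·44.8/34.6717

1.0659


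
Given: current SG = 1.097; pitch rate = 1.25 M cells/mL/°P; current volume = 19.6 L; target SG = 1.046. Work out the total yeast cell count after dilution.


V_w = V·((SG_c−1)/(SG_t−1)−1);  °P = 259 − 259/SG_t;  cells = rate·(V+V_w)·°P
V_w = 19.6·((1.097−1)/(1.046−1)−1) = 21.7304
V_final = 19.6 + 21.7304 = 41.3304
°P = 259 − 259/1.046 = 11.3901
cells = 1.25·41.3304·11.3901

588.4450 billion cells


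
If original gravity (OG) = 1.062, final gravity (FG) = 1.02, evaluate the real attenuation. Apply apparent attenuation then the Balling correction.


AA = (OG−FG)/(OG−1)·100;  RA = AA·0.8192
AA = (1.062 − 1.02)/(1.062 − 1)·100 = 67.7419
RA = 67.7419·0.8192

55.4942 %


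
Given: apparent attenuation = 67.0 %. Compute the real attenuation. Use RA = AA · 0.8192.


RA = 67.0 · 0.8192

54.8864 %


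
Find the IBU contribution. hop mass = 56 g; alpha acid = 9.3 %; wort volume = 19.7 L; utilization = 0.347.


IBU = (α/100)·mass·U·1000 / V
IBU = (9.3/100)·56·0.347·1000 / 19.7

91.7348 IBU


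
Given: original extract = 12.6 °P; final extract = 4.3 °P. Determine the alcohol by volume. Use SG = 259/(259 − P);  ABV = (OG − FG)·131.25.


OG = 259/(259 − 12.6) = 1.0511
FG = 259/(259 − 4.3) = 1.0169
ABV = (1.0511 − 1.0169)·131.25

4.4958 % ABV


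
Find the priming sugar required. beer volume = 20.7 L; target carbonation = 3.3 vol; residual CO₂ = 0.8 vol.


sugar = (target − residual)·4.0·V
sugar = (3.3 − 0.8)·4.0·20.7

207.0000 g


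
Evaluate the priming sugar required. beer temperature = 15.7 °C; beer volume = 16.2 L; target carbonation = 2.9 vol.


residual = 14.695·(0.01821 + 0.09011·e^(−0.04·T));  sugar = (target − residual)·4.0·V
residual = 14.695·(0.01821 + 0.09011·e^(−0.04·15.7)) = 0.9742
sugar = (2.9 − 0.9742)·4.0·16.2

124.7887 g


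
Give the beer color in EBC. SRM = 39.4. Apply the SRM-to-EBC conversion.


EBC = SRM · 1.97
EBC = 39.4 · 1.97

77.6180 EBC


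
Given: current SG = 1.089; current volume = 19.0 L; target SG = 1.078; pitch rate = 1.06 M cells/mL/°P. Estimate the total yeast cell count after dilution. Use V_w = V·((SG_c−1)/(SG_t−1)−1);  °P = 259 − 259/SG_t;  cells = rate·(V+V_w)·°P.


V_w = 19.0·((1.089−1)/(1.078−1)−1) = 2.6795
V_final = 19.0 + 2.6795 = 21.6795
°P = 259 − 259/1.078 = 18.7403
cells = 1.06·21.6795·18.7403

430.6560 billion cells


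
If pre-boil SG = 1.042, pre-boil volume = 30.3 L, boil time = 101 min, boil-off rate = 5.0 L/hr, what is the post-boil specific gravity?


V_post = V_pre − rate·(t/60);  SG_post = 1 + (SG_pre−1)·V_pre/V_post
V_post = 30.3 − 5.0·(101/60) = 21.8833
SG_post = 1 + (1.042 − 1)·30.3/21.8833

1.0582


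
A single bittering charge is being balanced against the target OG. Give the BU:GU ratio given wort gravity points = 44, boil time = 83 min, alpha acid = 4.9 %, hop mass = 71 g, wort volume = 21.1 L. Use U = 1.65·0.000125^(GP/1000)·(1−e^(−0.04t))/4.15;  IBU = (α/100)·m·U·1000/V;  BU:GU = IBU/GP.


U = 1.65·0.000125^(44/1000)·(1−e^(−0.04·83))/4.15 = 0.2581
IBU = (4.9/100)·71·0.2581·1000/21.1 = 42.5481
BU:GU = 42.5481/44

0.9670


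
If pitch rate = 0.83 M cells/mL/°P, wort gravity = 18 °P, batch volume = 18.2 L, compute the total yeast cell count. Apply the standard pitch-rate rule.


cells (billions) = rate · V_L · °P
cells = 0.83 · 18.2 · 18

271.9080 billion cells


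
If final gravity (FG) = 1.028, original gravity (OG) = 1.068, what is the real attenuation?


AA = (OG−FG)/(OG−1)·100;  RA = AA·0.8192
AA = (1.068 − 1.028)/(1.068 − 1)·100 = 58.8235
RA = 58.8235·0.8192

48.1882 %


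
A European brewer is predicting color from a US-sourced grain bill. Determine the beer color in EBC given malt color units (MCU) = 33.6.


SRM = 1.4922·MCU^0.6859;  EBC = SRM·1.97
SRM = 1.4922·33.6^0.6859 = 16.6243
EBC = 16.6243·1.97

32.7499 EBC


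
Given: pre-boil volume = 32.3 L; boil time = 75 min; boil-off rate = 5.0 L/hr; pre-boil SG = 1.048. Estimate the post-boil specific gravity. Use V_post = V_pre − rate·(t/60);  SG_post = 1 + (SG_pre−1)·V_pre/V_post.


V_post = 32.3 − 5.0·(75/60) = 26.0500
SG_post = 1 + (1.048 − 1)·32.3/26.0500

1.0595


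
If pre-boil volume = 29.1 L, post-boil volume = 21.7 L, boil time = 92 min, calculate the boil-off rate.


rate = (V_pre − V_post) / (t_min/60)
rate = (29.1 − 21.7) / (92/60)

4.8261 L/hr


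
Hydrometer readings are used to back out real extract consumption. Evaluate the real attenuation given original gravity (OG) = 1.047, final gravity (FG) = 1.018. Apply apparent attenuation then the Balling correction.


AA = (OG−FG)/(OG−1)·100;  RA = AA·0.8192
AA = (1.047 − 1.018)/(1.047 − 1)·100 = 61.7021
RA = 61.7021·0.8192

50.5464 %


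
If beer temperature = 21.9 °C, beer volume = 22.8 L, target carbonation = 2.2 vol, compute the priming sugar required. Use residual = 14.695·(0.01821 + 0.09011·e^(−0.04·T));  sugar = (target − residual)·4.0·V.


residual = 14.695·(0.01821 + 0.09011·e^(−0.04·21.9)) = 0.8190
sugar = (2.2 − 0.8190)·4.0·22.8

125.9436 g


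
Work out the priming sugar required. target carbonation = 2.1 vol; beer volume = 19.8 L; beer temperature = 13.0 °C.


residual = 14.695·(0.01821 + 0.09011·e^(−0.04·T));  sugar = (target − residual)·4.0·V
residual = 14.695·(0.01821 + 0.09011·e^(−0.04·13.0)) = 1.0548
sugar = (2.1 − 1.0548)·4.0·19.8

82.7767 g


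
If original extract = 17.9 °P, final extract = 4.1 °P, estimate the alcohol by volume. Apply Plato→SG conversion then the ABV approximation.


SG = 259/(259 − P);  ABV = (OG − FG)·131.25
OG = 259/(259 − 17.9) = 1.0742
FG = 259/(259 − 4.1) = 1.0161
ABV = (1.0742 − 1.0161)·131.25

7.6333 % ABV


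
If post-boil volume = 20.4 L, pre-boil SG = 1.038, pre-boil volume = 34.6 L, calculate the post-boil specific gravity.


SG_post = 1 + (SG_pre − 1)·V_pre/V_post
pts_pre = (1.038 − 1)·1000 = 38.0000
pts_post = 38.0000·34.6/20.4 = 64.4510
SG_post = 1 + 64.4510/1000

1.0645


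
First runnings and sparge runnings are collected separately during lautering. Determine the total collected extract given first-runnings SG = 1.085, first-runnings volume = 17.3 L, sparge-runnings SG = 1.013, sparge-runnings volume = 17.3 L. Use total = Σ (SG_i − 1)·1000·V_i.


first = (1.085 − 1)·1000·17.3 = 1470.5000
sparge = (1.013 − 1)·1000·17.3 = 224.9000
total = 1470.5000 + 224.9000

1695.4000 gravity·L


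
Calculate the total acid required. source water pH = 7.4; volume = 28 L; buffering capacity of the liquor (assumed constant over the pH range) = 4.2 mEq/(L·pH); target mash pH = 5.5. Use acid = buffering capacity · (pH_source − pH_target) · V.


acid = 4.2 · (7.4 − 5.5) · 28

223.4400 mEq


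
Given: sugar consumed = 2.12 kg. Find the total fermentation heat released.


Q = m_sugar · 590 kJ/kg
Q = 2.12 · 590

1250.8000 kJ


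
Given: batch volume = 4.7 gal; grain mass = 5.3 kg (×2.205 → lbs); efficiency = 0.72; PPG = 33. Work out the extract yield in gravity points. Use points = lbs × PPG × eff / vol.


lbs = 5.3 × 2.205 = 11.6865
points = 11.6865 × 33 × 0.72 / 4.7

59.0790 points


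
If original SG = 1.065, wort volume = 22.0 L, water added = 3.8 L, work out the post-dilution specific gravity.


SG_new = 1 + (SG_old − 1)·V_old/(V_old + V_water)
pts = (1.065 − 1)·1000·22.0/(22.0 + 3.8) = 55.4264
SG_new = 1 + 55.4264/1000

1.0554


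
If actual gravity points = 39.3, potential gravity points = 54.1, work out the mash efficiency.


efficiency = actual / potential × 100
efficiency = 39.3 / 54.1 × 100

72.6433 %


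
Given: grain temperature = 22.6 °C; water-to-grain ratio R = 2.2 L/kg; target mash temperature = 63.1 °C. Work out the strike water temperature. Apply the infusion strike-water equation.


T_strike = (0.41/R)·(T_mash − T_grain) + T_mash
T_strike = (0.41/2.2)·(63.1 − 22.6) + 63.1

70.6477 °C


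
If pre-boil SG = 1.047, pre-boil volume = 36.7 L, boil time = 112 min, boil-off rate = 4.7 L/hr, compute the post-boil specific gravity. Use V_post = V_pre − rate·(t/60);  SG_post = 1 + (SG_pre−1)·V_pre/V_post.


V_post = 36.7 − 4.7·(112/60) = 27.9267
SG_post = 1 + (1.047 − 1)·36.7/27.9267

1.0618


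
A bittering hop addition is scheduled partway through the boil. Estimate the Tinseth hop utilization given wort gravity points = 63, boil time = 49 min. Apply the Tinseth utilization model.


U = 1.65·0.000125^(GP/1000) · (1 − e^(−0.04·t))/4.15
bigness = 1.65·0.000125^(63/1000) = 0.9367
boil_factor = (1 − e^(−0.04·49))/4.15 = 0.2070
U = 0.9367 · 0.2070

0.1939


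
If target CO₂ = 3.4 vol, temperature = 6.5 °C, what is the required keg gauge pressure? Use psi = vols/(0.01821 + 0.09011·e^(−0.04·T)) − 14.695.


psi = 3.4/(0.01821 + 0.09011·e^(−0.04·6.5)) − 14.695

24.0782 psi


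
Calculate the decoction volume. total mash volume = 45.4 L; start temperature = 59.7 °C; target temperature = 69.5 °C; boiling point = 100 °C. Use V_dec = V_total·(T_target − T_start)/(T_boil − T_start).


V_dec = 45.4·(69.5 − 59.7)/(100 − 59.7)

11.0402 L


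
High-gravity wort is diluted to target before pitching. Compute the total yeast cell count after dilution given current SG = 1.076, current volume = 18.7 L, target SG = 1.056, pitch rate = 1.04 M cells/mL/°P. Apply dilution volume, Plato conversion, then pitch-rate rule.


V_w = V·((SG_c−1)/(SG_t−1)−1);  °P = 259 − 259/SG_t;  cells = rate·(V+V_w)·°P
V_w = 18.7·((1.076−1)/(1.056−1)−1) = 6.6786
V_final = 18.7 + 6.6786 = 25.3786
°P = 259 − 259/1.056 = 13.7348
cells = 1.04·25.3786·13.7348

362.5137 billion cells


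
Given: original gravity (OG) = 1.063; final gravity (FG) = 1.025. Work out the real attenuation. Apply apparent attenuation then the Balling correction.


AA = (OG−FG)/(OG−1)·100;  RA = AA·0.8192
AA = (1.063 − 1.025)/(1.063 − 1)·100 = 60.3175
RA = 60.3175·0.8192

49.4121 %


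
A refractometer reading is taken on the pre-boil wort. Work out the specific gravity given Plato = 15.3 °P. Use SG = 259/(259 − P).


SG = 259/(259 − 15.3)

1.0628


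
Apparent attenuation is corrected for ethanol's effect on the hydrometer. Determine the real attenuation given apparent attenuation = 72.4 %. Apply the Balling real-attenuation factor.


RA = AA · 0.8192
RA = 72.4 · 0.8192

59.3101 %


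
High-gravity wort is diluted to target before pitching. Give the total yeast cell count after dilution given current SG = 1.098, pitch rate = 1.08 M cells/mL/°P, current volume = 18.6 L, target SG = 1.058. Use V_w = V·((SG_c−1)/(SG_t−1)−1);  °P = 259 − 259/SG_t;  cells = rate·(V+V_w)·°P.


V_w = 18.6·((1.098−1)/(1.058−1)−1) = 12.8276
V_final = 18.6 + 12.8276 = 31.4276
°P = 259 − 259/1.058 = 14.1985
cells = 1.08·31.4276·14.1985

481.9221 billion cells


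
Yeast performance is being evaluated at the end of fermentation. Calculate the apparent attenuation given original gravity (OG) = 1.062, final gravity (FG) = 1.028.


AA = (OG − FG)/(OG − 1) · 100
AA = (1.062 − 1.028)/(1.062 − 1) · 100

54.8387 %


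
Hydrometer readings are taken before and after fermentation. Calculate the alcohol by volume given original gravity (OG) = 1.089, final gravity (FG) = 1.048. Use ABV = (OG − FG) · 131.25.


ABV = (1.089 − 1.048) · 131.25

5.3812 % ABV


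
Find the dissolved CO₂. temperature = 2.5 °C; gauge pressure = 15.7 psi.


vols = (P + 14.695)·(0.01821 + 0.09011·e^(−0.04·T))
vols = (15.7 + 14.695)·(0.01821 + 0.09011·e^(−0.04·2.5))

3.0317 volumes


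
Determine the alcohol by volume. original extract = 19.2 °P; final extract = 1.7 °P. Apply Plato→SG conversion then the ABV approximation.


SG = 259/(259 − P);  ABV = (OG − FG)·131.25
OG = 259/(259 − 19.2) = 1.0801
FG = 259/(259 − 1.7) = 1.0066
ABV = (1.0801 − 1.0066)·131.25

9.6416 % ABV


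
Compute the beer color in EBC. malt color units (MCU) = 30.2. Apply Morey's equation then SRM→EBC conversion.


SRM = 1.4922·MCU^0.6859;  EBC = SRM·1.97
SRM = 1.4922·30.2^0.6859 = 15.4513
EBC = 15.4513·1.97

30.4390 EBC


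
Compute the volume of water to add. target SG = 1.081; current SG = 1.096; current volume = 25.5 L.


V_water = V·((SG_curr − 1)/(SG_target − 1) − 1)
V_water = 25.5·((1.096 − 1)/(1.081 − 1) − 1)

4.7222 L


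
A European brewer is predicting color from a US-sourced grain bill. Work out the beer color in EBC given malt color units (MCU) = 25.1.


SRM = 1.4922·MCU^0.6859;  EBC = SRM·1.97
SRM = 1.4922·25.1^0.6859 = 13.6102
EBC = 13.6102·1.97

26.8120 EBC


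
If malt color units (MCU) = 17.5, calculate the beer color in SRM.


SRM = 1.4922 · MCU^0.6859
SRM = 1.4922 · 17.5^0.6859

10.6274 SRM


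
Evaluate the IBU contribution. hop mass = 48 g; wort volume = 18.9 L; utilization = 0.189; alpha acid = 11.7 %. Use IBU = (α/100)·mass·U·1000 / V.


IBU = (11.7/100)·48·0.189·1000 / 18.9

56.1600 IBU


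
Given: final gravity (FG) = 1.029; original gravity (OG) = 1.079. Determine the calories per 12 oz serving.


ABW = (OG−FG)·131.25·0.79/FG;  °P = 259 − 259/SG (for OG→OE and FG→AE);  RE = 0.1808·OE + 0.8192·AE;  Cal = (6.9·ABW + 4·(RE−0.1))·FG·3.55
ABW = (1.079 − 1.029)·131.25·0.79/1.029 = 5.0383
OE = 259 − 259/1.079 = 18.9629 °P
AE = 259 − 259/1.029 = 7.2993 °P
RE = 0.1808·18.9629 + 0.8192·7.2993 = 9.4081 °P
Cal = (6.9·5.0383 + 4·(9.4081−0.1))·1.029·3.55

262.9994 kcal


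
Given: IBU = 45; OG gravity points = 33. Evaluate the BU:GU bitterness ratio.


BU:GU = IBU / OG_points
BU:GU = 45 / 33

1.3636


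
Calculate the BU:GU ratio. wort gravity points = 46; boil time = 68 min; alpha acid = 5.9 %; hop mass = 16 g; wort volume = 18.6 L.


U = 1.65·0.000125^(GP/1000)·(1−e^(−0.04t))/4.15;  IBU = (α/100)·m·U·1000/V;  BU:GU = IBU/GP
U = 1.65·0.000125^(46/1000)·(1−e^(−0.04·68))/4.15 = 0.2456
IBU = (5.9/100)·16·0.2456·1000/18.6 = 12.4669
BU:GU = 12.4669/46

0.2710


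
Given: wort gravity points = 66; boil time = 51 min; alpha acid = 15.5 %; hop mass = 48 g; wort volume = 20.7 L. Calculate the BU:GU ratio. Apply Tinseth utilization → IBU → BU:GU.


U = 1.65·0.000125^(GP/1000)·(1−e^(−0.04t))/4.15;  IBU = (α/100)·m·U·1000/V;  BU:GU = IBU/GP
U = 1.65·0.000125^(66/1000)·(1−e^(−0.04·51))/4.15 = 0.1911
IBU = (15.5/100)·48·0.1911·1000/20.7 = 68.6973
BU:GU = 68.6973/66

1.0409


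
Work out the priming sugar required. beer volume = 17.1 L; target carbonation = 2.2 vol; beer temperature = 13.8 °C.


residual = 14.695·(0.01821 + 0.09011·e^(−0.04·T));  sugar = (target − residual)·4.0·V
residual = 14.695·(0.01821 + 0.09011·e^(−0.04·13.8)) = 1.0300
sugar = (2.2 − 1.0300)·4.0·17.1

80.0248 g


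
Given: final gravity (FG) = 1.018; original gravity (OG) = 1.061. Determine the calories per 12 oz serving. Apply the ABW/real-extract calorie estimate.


ABW = (OG−FG)·131.25·0.79/FG;  °P = 259 − 259/SG (for OG→OE and FG→AE);  RE = 0.1808·OE + 0.8192·AE;  Cal = (6.9·ABW + 4·(RE−0.1))·FG·3.55
ABW = (1.061 − 1.018)·131.25·0.79/1.018 = 4.3797
OE = 259 − 259/1.061 = 14.8907 °P
AE = 259 − 259/1.018 = 4.5796 °P
RE = 0.1808·14.8907 + 0.8192·4.5796 = 6.4438 °P
Cal = (6.9·4.3797 + 4·(6.4438−0.1))·1.018·3.55

200.9161 kcal


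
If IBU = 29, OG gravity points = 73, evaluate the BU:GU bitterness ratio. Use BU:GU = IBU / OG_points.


BU:GU = 29 / 73

0.3973


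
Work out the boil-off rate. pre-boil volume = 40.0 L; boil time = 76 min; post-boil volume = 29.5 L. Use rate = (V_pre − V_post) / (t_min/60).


rate = (40.0 − 29.5) / (76/60)

8.2895 L/hr


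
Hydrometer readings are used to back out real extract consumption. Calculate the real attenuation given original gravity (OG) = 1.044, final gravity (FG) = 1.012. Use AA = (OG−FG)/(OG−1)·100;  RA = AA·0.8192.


AA = (1.044 − 1.012)/(1.044 − 1)·100 = 72.7273
RA = 72.7273·0.8192

59.5782 %


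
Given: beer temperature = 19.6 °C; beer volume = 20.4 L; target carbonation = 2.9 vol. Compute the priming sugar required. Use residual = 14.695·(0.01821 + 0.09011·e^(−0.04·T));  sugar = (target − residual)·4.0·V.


residual = 14.695·(0.01821 + 0.09011·e^(−0.04·19.6)) = 0.8722
sugar = (2.9 − 0.8722)·4.0·20.4

165.4702 g


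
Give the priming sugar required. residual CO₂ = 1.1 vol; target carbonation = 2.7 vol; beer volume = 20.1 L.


sugar = (target − residual)·4.0·V
sugar = (2.7 − 1.1)·4.0·20.1

128.6400 g


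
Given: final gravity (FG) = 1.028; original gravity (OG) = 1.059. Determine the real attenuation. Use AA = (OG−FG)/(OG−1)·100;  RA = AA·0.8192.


AA = (1.059 − 1.028)/(1.059 − 1)·100 = 52.5424
RA = 52.5424·0.8192

43.0427 %


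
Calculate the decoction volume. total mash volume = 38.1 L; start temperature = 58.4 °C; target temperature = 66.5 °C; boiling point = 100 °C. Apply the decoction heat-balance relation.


V_dec = V_total·(T_target − T_start)/(T_boil − T_start)
V_dec = 38.1·(66.5 − 58.4)/(100 − 58.4)

7.4185 L


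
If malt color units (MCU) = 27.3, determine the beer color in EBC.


SRM = 1.4922·MCU^0.6859;  EBC = SRM·1.97
SRM = 1.4922·27.3^0.6859 = 14.4175
EBC = 14.4175·1.97

28.4025 EBC


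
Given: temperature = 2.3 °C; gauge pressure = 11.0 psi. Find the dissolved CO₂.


vols = (P + 14.695)·(0.01821 + 0.09011·e^(−0.04·T))
vols = (11.0 + 14.695)·(0.01821 + 0.09011·e^(−0.04·2.3))

2.5798 volumes


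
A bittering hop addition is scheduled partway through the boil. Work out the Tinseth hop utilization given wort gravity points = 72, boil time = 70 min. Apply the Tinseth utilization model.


U = 1.65·0.000125^(GP/1000) · (1 − e^(−0.04·t))/4.15
bigness = 1.65·0.000125^(72/1000) = 0.8639
boil_factor = (1 − e^(−0.04·70))/4.15 = 0.2263
U = 0.8639 · 0.2263

0.1955


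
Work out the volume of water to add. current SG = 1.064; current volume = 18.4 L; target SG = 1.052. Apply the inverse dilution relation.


V_water = V·((SG_curr − 1)/(SG_target − 1) − 1)
V_water = 18.4·((1.064 − 1)/(1.052 − 1) − 1)

4.2462 L


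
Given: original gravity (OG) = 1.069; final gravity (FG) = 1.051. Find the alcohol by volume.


ABV = (OG − FG) · 131.25
ABV = (1.069 − 1.051) · 131.25

2.3625 % ABV


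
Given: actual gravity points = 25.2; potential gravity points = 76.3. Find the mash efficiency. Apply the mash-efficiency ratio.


efficiency = actual / potential × 100
efficiency = 25.2 / 76.3 × 100

33.0275 %


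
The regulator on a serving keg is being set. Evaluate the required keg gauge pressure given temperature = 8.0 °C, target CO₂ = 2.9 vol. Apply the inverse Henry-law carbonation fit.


psi = vols/(0.01821 + 0.09011·e^(−0.04·T)) − 14.695
psi = 2.9/(0.01821 + 0.09011·e^(−0.04·8.0)) − 14.695

19.9760 psi


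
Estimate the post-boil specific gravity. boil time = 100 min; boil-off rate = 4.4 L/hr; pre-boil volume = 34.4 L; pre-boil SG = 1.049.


V_post = V_pre − rate·(t/60);  SG_post = 1 + (SG_pre−1)·V_pre/V_post
V_post = 34.4 − 4.4·(100/60) = 27.0667
SG_post = 1 + (1.049 − 1)·34.4/27.0667

1.0623


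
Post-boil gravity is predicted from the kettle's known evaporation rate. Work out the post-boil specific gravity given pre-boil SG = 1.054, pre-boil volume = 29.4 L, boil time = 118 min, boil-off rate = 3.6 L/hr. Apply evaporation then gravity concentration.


V_post = V_pre − rate·(t/60);  SG_post = 1 + (SG_pre−1)·V_pre/V_post
V_post = 29.4 − 3.6·(118/60) = 22.3200
SG_post = 1 + (1.054 − 1)·29.4/22.3200

1.0711


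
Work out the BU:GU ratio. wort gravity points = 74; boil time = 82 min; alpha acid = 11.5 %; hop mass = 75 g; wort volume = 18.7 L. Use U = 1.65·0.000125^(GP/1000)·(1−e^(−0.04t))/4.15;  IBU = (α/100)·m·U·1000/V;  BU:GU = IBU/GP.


U = 1.65·0.000125^(74/1000)·(1−e^(−0.04·82))/4.15 = 0.1968
IBU = (11.5/100)·75·0.1968·1000/18.7 = 90.7544
BU:GU = 90.7544/74

1.2264


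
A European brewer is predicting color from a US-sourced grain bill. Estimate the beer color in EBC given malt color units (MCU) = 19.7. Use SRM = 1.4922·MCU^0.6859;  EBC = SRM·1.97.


SRM = 1.4922·19.7^0.6859 = 11.5266
EBC = 11.5266·1.97

22.7074 EBC


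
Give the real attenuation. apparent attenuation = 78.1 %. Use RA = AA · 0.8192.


RA = 78.1 · 0.8192

63.9795 %


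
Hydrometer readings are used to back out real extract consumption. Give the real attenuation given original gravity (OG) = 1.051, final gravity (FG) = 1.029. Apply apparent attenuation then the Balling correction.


AA = (OG−FG)/(OG−1)·100;  RA = AA·0.8192
AA = (1.051 − 1.029)/(1.051 − 1)·100 = 43.1373
RA = 43.1373·0.8192

35.3380 %


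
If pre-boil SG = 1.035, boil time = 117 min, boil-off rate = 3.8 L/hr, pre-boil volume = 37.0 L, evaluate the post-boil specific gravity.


V_post = V_pre − rate·(t/60);  SG_post = 1 + (SG_pre−1)·V_pre/V_post
V_post = 37.0 − 3.8·(117/60) = 29.5900
SG_post = 1 + (1.035 − 1)·37.0/29.5900

1.0438


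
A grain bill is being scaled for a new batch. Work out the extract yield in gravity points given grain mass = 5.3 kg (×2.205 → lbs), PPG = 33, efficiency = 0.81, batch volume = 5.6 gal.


points = lbs × PPG × eff / vol
lbs = 5.3 × 2.205 = 11.6865
points = 11.6865 × 33 × 0.81 / 5.6

55.7822 points


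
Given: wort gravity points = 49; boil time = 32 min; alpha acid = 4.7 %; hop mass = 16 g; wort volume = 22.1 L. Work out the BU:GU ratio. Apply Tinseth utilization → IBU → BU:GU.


U = 1.65·0.000125^(GP/1000)·(1−e^(−0.04t))/4.15;  IBU = (α/100)·m·U·1000/V;  BU:GU = IBU/GP
U = 1.65·0.000125^(49/1000)·(1−e^(−0.04·32))/4.15 = 0.1848
IBU = (4.7/100)·16·0.1848·1000/22.1 = 6.2882
BU:GU = 6.2882/49

0.1283


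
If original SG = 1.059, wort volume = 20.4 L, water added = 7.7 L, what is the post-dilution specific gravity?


SG_new = 1 + (SG_old − 1)·V_old/(V_old + V_water)
pts = (1.059 − 1)·1000·20.4/(20.4 + 7.7) = 42.8327
SG_new = 1 + 42.8327/1000

1.0428


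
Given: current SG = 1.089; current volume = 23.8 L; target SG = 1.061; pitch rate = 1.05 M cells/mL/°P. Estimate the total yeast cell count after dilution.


V_w = V·((SG_c−1)/(SG_t−1)−1);  °P = 259 − 259/SG_t;  cells = rate·(V+V_w)·°P
V_w = 23.8·((1.089−1)/(1.061−1)−1) = 10.9246
V_final = 23.8 + 10.9246 = 34.7246
°P = 259 − 259/1.061 = 14.8907
cells = 1.05·34.7246·14.8907

542.9260 billion cells


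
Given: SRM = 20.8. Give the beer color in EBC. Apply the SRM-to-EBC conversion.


EBC = SRM · 1.97
EBC = 20.8 · 1.97

40.9760 EBC


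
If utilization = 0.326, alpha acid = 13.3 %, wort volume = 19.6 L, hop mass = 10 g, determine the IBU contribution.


IBU = (α/100)·mass·U·1000 / V
IBU = (13.3/100)·10·0.326·1000 / 19.6

22.1214 IBU


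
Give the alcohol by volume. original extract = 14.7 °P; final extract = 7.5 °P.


SG = 259/(259 − P);  ABV = (OG − FG)·131.25
OG = 259/(259 − 14.7) = 1.0602
FG = 259/(259 − 7.5) = 1.0298
ABV = (1.0602 − 1.0298)·131.25

3.9835 % ABV


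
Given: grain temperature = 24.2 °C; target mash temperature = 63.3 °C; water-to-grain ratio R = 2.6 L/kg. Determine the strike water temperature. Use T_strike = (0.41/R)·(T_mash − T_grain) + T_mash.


T_strike = (0.41/2.6)·(63.3 − 24.2) + 63.3

69.4658 °C


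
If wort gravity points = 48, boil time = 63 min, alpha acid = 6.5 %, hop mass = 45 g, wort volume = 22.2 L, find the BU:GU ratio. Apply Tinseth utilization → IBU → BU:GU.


U = 1.65·0.000125^(GP/1000)·(1−e^(−0.04t))/4.15;  IBU = (α/100)·m·U·1000/V;  BU:GU = IBU/GP
U = 1.65·0.000125^(48/1000)·(1−e^(−0.04·63))/4.15 = 0.2375
IBU = (6.5/100)·45·0.2375·1000/22.2 = 31.2918
BU:GU = 31.2918/48

0.6519


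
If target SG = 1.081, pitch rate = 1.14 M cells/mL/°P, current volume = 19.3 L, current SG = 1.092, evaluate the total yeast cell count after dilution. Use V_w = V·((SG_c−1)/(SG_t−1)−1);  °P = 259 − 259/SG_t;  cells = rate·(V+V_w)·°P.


V_w = 19.3·((1.092−1)/(1.081−1)−1) = 2.6210
V_final = 19.3 + 2.6210 = 21.9210
°P = 259 − 259/1.081 = 19.4070
cells = 1.14·21.9210·19.4070

484.9803 billion cells


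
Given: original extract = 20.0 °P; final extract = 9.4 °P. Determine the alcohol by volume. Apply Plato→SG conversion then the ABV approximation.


SG = 259/(259 − P);  ABV = (OG − FG)·131.25
OG = 259/(259 − 20.0) = 1.0837
FG = 259/(259 − 9.4) = 1.0377
ABV = (1.0837 − 1.0377)·131.25

6.0404 % ABV


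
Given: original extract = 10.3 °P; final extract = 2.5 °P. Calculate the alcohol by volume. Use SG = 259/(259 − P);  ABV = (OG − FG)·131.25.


OG = 259/(259 − 10.3) = 1.0414
FG = 259/(259 − 2.5) = 1.0097
ABV = (1.0414 − 1.0097)·131.25

4.1565 % ABV


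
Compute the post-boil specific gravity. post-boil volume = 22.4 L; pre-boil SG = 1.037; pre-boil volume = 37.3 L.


SG_post = 1 + (SG_pre − 1)·V_pre/V_post
pts_pre = (1.037 − 1)·1000 = 37.0000
pts_post = 37.0000·37.3/22.4 = 61.6116
SG_post = 1 + 61.6116/1000

1.0616


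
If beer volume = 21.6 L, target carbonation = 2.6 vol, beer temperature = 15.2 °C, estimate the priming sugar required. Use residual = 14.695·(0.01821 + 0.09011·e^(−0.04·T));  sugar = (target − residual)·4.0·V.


residual = 14.695·(0.01821 + 0.09011·e^(−0.04·15.2)) = 0.9885
sugar = (2.6 − 0.9885)·4.0·21.6

139.2316 g


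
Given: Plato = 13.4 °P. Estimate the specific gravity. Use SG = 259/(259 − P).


SG = 259/(259 − 13.4)

1.0546


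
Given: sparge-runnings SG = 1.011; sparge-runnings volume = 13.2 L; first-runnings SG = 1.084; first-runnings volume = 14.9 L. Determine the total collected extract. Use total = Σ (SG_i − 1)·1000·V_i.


first = (1.084 − 1)·1000·14.9 = 1251.6000
sparge = (1.011 − 1)·1000·13.2 = 145.2000
total = 1251.6000 + 145.2000

1396.8000 gravity·L


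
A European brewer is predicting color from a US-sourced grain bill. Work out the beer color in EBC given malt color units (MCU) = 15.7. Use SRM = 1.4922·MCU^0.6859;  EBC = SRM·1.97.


SRM = 1.4922·15.7^0.6859 = 9.8649
EBC = 9.8649·1.97

19.4339 EBC


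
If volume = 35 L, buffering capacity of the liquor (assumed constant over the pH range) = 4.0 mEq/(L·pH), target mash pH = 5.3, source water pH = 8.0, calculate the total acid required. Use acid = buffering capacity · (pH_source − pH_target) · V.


acid = 4.0 · (8.0 − 5.3) · 35

378.0000 mEq


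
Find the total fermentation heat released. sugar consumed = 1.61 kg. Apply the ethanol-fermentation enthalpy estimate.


Q = m_sugar · 590 kJ/kg
Q = 1.61 · 590

949.9000 kJ


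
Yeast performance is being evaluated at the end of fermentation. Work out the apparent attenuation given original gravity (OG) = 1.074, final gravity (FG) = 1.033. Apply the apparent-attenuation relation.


AA = (OG − FG)/(OG − 1) · 100
AA = (1.074 − 1.033)/(1.074 − 1) · 100

55.4054 %


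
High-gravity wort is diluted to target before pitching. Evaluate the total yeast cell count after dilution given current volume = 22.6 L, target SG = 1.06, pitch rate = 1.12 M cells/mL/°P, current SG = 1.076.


V_w = V·((SG_c−1)/(SG_t−1)−1);  °P = 259 − 259/SG_t;  cells = rate·(V+V_w)·°P
V_w = 22.6·((1.076−1)/(1.06−1)−1) = 6.0267
V_final = 22.6 + 6.0267 = 28.6267
°P = 259 − 259/1.06 = 14.6604
cells = 1.12·28.6267·14.6604

470.0391 billion cells


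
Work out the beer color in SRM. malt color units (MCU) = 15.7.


SRM = 1.4922 · MCU^0.6859
SRM = 1.4922 · 15.7^0.6859

9.8649 SRM


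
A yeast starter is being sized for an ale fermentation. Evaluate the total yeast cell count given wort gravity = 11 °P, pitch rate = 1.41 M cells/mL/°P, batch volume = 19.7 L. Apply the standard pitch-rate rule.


cells (billions) = rate · V_L · °P
cells = 1.41 · 19.7 · 11

305.5470 billion cells


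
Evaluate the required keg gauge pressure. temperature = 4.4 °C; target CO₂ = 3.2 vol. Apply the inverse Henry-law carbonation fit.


psi = vols/(0.01821 + 0.09011·e^(−0.04·T)) − 14.695
psi = 3.2/(0.01821 + 0.09011·e^(−0.04·4.4)) − 14.695

19.4282 psi


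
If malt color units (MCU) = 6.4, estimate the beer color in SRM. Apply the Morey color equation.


SRM = 1.4922 · MCU^0.6859
SRM = 1.4922 · 6.4^0.6859

5.3307 SRM


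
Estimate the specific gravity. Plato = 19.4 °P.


SG = 259/(259 − P)
SG = 259/(259 − 19.4)

1.0810


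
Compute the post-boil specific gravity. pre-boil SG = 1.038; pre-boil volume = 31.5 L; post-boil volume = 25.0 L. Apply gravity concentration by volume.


SG_post = 1 + (SG_pre − 1)·V_pre/V_post
pts_pre = (1.038 − 1)·1000 = 38.0000
pts_post = 38.0000·31.5/25.0 = 47.8800
SG_post = 1 + 47.8800/1000

1.0479


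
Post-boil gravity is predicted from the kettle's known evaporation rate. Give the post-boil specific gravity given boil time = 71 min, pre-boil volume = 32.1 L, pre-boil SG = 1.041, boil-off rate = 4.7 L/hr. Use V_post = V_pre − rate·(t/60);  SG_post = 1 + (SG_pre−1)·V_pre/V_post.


V_post = 32.1 − 4.7·(71/60) = 26.5383
SG_post = 1 + (1.041 − 1)·32.1/26.5383

1.0496


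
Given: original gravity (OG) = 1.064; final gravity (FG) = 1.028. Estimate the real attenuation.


AA = (OG−FG)/(OG−1)·100;  RA = AA·0.8192
AA = (1.064 − 1.028)/(1.064 − 1)·100 = 56.2500
RA = 56.2500·0.8192

46.0800 %


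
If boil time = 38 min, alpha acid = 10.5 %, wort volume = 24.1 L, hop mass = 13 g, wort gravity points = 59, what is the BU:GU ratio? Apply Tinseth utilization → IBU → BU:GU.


U = 1.65·0.000125^(GP/1000)·(1−e^(−0.04t))/4.15;  IBU = (α/100)·m·U·1000/V;  BU:GU = IBU/GP
U = 1.65·0.000125^(59/1000)·(1−e^(−0.04·38))/4.15 = 0.1828
IBU = (10.5/100)·13·0.1828·1000/24.1 = 10.3533
BU:GU = 10.3533/59

0.1755


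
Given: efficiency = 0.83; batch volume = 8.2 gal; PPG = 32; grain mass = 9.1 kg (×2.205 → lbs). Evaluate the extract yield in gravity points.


points = lbs × PPG × eff / vol
lbs = 9.1 × 2.205 = 20.0655
points = 20.0655 × 32 × 0.83 / 8.2

64.9926 points


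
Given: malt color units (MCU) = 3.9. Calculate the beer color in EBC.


SRM = 1.4922·MCU^0.6859;  EBC = SRM·1.97
SRM = 1.4922·3.9^0.6859 = 3.7952
EBC = 3.7952·1.97

7.4766 EBC


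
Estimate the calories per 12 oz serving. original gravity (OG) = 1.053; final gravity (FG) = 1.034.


ABW = (OG−FG)·131.25·0.79/FG;  °P = 259 − 259/SG (for OG→OE and FG→AE);  RE = 0.1808·OE + 0.8192·AE;  Cal = (6.9·ABW + 4·(RE−0.1))·FG·3.55
ABW = (1.053 − 1.034)·131.25·0.79/1.034 = 1.9053
OE = 259 − 259/1.053 = 13.0361 °P
AE = 259 − 259/1.034 = 8.5164 °P
RE = 0.1808·13.0361 + 0.8192·8.5164 = 9.3336 °P
Cal = (6.9·1.9053 + 4·(9.3336−0.1))·1.034·3.55

183.8317 kcal


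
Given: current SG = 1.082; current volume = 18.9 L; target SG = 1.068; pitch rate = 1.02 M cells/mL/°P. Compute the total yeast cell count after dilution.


V_w = V·((SG_c−1)/(SG_t−1)−1);  °P = 259 − 259/SG_t;  cells = rate·(V+V_w)·°P
V_w = 18.9·((1.082−1)/(1.068−1)−1) = 3.8912
V_final = 18.9 + 3.8912 = 22.7912
°P = 259 − 259/1.068 = 16.4906
cells = 1.02·22.7912·16.4906

383.3578 billion cells


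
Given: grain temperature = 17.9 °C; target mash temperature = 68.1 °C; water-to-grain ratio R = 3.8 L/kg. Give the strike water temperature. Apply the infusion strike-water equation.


T_strike = (0.41/R)·(T_mash − T_grain) + T_mash
T_strike = (0.41/3.8)·(68.1 − 17.9) + 68.1

73.5163 °C


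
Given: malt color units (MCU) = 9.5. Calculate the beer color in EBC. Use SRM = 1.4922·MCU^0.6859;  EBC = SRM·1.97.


SRM = 1.4922·9.5^0.6859 = 6.9895
EBC = 6.9895·1.97

13.7694 EBC


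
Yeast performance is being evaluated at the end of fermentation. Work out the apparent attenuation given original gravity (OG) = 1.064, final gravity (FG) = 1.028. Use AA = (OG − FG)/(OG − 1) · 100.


AA = (1.064 − 1.028)/(1.064 − 1) · 100

56.2500 %


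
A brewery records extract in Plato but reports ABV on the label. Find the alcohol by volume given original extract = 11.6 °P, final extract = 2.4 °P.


SG = 259/(259 − P);  ABV = (OG − FG)·131.25
OG = 259/(259 − 11.6) = 1.0469
FG = 259/(259 − 2.4) = 1.0094
ABV = (1.0469 − 1.0094)·131.25

4.9264 % ABV


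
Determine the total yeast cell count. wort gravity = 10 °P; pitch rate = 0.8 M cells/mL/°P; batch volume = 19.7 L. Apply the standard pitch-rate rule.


cells (billions) = rate · V_L · °P
cells = 0.8 · 19.7 · 10

157.6000 billion cells


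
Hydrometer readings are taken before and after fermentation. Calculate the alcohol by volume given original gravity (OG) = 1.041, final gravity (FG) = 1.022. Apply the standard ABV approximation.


ABV = (OG − FG) · 131.25
ABV = (1.041 − 1.022) · 131.25

2.4937 % ABV


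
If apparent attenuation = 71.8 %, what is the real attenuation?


RA = AA · 0.8192
RA = 71.8 · 0.8192

58.8186 %


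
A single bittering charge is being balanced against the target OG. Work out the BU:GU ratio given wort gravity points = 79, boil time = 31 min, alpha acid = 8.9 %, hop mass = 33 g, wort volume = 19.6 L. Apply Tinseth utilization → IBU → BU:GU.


U = 1.65·0.000125^(GP/1000)·(1−e^(−0.04t))/4.15;  IBU = (α/100)·m·U·1000/V;  BU:GU = IBU/GP
U = 1.65·0.000125^(79/1000)·(1−e^(−0.04·31))/4.15 = 0.1389
IBU = (8.9/100)·33·0.1389·1000/19.6 = 20.8149
BU:GU = 20.8149/79

0.2635


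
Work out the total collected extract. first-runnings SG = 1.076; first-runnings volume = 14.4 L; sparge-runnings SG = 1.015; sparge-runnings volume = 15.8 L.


total = Σ (SG_i − 1)·1000·V_i
first = (1.076 − 1)·1000·14.4 = 1094.4000
sparge = (1.015 − 1)·1000·15.8 = 237.0000
total = 1094.4000 + 237.0000

1331.4000 gravity·L


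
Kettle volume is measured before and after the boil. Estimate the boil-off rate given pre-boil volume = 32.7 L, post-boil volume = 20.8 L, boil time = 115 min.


rate = (V_pre − V_post) / (t_min/60)
rate = (32.7 − 20.8) / (115/60)

6.2087 L/hr


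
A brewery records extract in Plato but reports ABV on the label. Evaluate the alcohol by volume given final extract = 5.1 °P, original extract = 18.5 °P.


SG = 259/(259 − P);  ABV = (OG − FG)·131.25
OG = 259/(259 − 18.5) = 1.0769
FG = 259/(259 − 5.1) = 1.0201
ABV = (1.0769 − 1.0201)·131.25

7.4598 % ABV


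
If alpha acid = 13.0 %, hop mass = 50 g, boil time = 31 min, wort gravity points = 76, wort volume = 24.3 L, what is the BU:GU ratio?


U = 1.65·0.000125^(GP/1000)·(1−e^(−0.04t))/4.15;  IBU = (α/100)·m·U·1000/V;  BU:GU = IBU/GP
U = 1.65·0.000125^(76/1000)·(1−e^(−0.04·31))/4.15 = 0.1427
IBU = (13.0/100)·50·0.1427·1000/24.3 = 38.1718
BU:GU = 38.1718/76

0.5023


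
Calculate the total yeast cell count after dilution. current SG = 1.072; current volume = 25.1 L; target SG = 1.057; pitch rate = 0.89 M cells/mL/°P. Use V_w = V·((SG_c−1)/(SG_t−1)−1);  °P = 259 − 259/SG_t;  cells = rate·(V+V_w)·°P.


V_w = 25.1·((1.072−1)/(1.057−1)−1) = 6.6053
V_final = 25.1 + 6.6053 = 31.7053
°P = 259 − 259/1.057 = 13.9669
cells = 0.89·31.7053·13.9669

394.1132 billion cells


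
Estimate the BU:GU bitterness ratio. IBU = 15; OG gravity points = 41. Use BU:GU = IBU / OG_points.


BU:GU = 15 / 41

0.3659


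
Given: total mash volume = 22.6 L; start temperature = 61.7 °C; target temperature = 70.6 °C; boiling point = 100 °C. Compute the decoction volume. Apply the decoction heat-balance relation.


V_dec = V_total·(T_target − T_start)/(T_boil − T_start)
V_dec = 22.6·(70.6 − 61.7)/(100 − 61.7)

5.2517 L


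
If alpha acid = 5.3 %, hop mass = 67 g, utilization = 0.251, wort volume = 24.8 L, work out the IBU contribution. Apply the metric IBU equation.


IBU = (α/100)·mass·U·1000 / V
IBU = (5.3/100)·67·0.251·1000 / 24.8

35.9396 IBU


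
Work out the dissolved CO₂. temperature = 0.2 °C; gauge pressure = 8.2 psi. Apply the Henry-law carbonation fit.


vols = (P + 14.695)·(0.01821 + 0.09011·e^(−0.04·T))
vols = (8.2 + 14.695)·(0.01821 + 0.09011·e^(−0.04·0.2))

2.4635 volumes
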